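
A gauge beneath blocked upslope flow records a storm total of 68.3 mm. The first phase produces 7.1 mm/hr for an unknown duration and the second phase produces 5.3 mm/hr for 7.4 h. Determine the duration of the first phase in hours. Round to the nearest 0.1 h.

duration ≈ 4.1 h

Known phases: 5.3 × 7.4 = 39.22 mm.
Remaining depth = 68.3 − 39.22 = 29.08 mm.
Duration = 29.08 / 7.1 = 4.1 h.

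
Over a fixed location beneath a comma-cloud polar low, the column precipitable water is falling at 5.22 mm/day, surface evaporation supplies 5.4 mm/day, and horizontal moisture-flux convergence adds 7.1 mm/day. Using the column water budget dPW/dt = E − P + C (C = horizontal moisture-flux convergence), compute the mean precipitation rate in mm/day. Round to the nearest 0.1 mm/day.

dPW/dt = -5.22 mm/day.
P = E + C − dPW/dt = 5.4 + (7.1) − (-5.22) = 17.7 mm/day.

P ≈ 17.7 mm/day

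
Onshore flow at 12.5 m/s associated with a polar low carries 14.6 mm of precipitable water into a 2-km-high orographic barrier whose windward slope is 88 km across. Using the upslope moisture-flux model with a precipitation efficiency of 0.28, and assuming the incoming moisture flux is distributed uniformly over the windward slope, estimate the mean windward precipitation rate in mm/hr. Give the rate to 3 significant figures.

Incoming column moisture flux per unit ridge length: F = V × PW = 12.5 × 14.6 = 182.5 mm·m/s.
Spread over the 88 km slope with efficiency ε = 0.28: R = ε·F/W = 0.28 × 182.5 / 88000 m = 5.807e-04 mm/s.
R = 5.807e-04 × 3600 = 2.09 mm/hr.

R ≈ 2.09 mm/hr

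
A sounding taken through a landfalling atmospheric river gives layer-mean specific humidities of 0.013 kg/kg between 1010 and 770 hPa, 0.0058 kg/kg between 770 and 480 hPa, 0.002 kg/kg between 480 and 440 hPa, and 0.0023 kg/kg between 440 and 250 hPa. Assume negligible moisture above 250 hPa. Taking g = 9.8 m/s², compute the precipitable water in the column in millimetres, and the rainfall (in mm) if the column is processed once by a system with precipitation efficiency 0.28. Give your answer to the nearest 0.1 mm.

PW ≈ 54.3 mm; rainfall ≈ 15.2 mm

Precipitable water is the column-integrated vapour mass per unit area: PW = (1/g) Σ q̄ Δp, with q in kg/kg and Δp in Pa (1 kg/m² of water = 1 mm).
Layer 1010–770 hPa: Δp = 240 hPa = 24000 Pa, q̄ = 0.013 kg/kg → 0.013 × 24000 / 9.8 = 31.84 mm
Layer 770–480 hPa: Δp = 290 hPa = 29000 Pa, q̄ = 0.0058 kg/kg → 0.0058 × 29000 / 9.8 = 17.16 mm
Layer 480–440 hPa: Δp = 40 hPa = 4000 Pa, q̄ = 0.002 kg/kg → 0.002 × 4000 / 9.8 = 0.82 mm
Layer 440–250 hPa: Δp = 190 hPa = 19000 Pa, q̄ = 0.0023 kg/kg → 0.0023 × 19000 / 9.8 = 4.46 mm
PW = 31.84 + 17.16 + 0.82 + 4.46 = 54.28 ≈ 54.3 mm.
Rainfall = ε × PW = 0.28 × 54.3 = 15.2 mm.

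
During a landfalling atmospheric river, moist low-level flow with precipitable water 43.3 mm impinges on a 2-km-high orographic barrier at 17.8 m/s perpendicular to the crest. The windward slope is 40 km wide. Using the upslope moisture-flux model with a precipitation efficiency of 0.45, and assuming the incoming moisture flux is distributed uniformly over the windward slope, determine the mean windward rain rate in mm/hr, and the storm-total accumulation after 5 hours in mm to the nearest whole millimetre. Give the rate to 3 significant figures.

R ≈ 31.2 mm/hr; total ≈ 156 mm

Incoming column moisture flux per unit ridge length: F = V × PW = 17.8 × 43.3 = 770.74 mm·m/s.
Spread over the 40 km slope with efficiency ε = 0.45: R = ε·F/W = 0.45 × 770.74 / 40000 m = 8.671e-03 mm/s.
R = 8.671e-03 × 3600 = 31.2 mm/hr.
Over 5 h: total = 31.2 × 5 = 156 mm.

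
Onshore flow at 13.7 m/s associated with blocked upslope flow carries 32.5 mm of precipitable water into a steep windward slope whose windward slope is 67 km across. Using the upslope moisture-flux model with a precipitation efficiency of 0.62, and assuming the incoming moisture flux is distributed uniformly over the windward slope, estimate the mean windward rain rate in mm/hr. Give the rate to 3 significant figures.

Incoming column moisture flux per unit ridge length: F = V × PW = 13.7 × 32.5 = 445.25 mm·m/s.
Spread over the 67 km slope with efficiency ε = 0.62: R = ε·F/W = 0.62 × 445.25 / 67000 m = 4.120e-03 mm/s.
R = 4.120e-03 × 3600 = 14.8 mm/hr.

R ≈ 14.8 mm/hr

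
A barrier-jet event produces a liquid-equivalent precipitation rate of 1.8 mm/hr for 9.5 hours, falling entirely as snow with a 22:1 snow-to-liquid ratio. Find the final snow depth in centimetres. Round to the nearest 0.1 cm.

snow depth ≈ 37.6 cm

Liquid-equivalent depth = 1.8 × 9.5 = 17.1 mm.
Snow depth = 17.1 mm × 22 = 376.2 mm = 37.6 cm.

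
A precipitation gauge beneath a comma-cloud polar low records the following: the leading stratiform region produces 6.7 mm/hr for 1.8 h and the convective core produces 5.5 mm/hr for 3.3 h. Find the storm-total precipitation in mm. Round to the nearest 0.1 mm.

total ≈ 30.2 mm

Total = Σ Rᵢ Δtᵢ = 6.7 × 1.8 + 5.5 × 3.3
      = 12.06 + 18.15 = 30.2 mm.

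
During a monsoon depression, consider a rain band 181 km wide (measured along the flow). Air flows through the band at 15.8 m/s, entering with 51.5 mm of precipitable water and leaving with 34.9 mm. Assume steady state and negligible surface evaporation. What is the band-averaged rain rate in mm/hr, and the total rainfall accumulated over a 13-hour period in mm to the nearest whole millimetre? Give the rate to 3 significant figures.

Column moisture flux per unit crosswind length is F = V × PW.
Inflow: F_in = 15.8 × 51.5 = 813.7 mm·m/s
Outflow: F_out = 15.8 × 34.9 = 551.42 mm·m/s
Steady-state rate R = (F_in − F_out)/L = (813.7 − 551.42) / 181000 m = 1.449e-03 mm/s.
R = 1.449e-03 × 3600 = 5.22 mm/hr.
Over 13 h: total = 5.22 × 13 = 67.86 ≈ 68 mm.

R ≈ 5.22 mm/hr; total ≈ 68 mm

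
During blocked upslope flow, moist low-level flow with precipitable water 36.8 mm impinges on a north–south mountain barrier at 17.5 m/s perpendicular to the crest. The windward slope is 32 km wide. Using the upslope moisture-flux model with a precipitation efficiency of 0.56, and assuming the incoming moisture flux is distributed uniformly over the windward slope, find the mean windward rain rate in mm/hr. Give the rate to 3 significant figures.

Incoming column moisture flux per unit ridge length: F = V × PW = 17.5 × 36.8 = 644 mm·m/s.
Spread over the 32 km slope with efficiency ε = 0.56: R = ε·F/W = 0.56 × 644 / 32000 m = 1.127e-02 mm/s.
R = 1.127e-02 × 3600 = 40.6 mm/hr.

R ≈ 40.6 mm/hr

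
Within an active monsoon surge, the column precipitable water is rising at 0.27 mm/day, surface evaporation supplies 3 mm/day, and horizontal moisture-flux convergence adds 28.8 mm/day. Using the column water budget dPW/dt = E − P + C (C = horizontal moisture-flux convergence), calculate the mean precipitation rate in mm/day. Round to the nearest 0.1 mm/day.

P ≈ 31.5 mm/day

dPW/dt = +0.27 mm/day.
P = E + C − dPW/dt = 3 + (28.8) − (+0.27) = 31.5 mm/day.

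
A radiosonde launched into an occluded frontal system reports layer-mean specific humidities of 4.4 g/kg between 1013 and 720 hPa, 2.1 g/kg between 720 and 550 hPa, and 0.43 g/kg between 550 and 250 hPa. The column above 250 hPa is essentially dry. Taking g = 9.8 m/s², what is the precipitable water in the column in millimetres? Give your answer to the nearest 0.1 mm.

Precipitable water is the column-integrated vapour mass per unit area: PW = (1/g) Σ q̄ Δp, with q in kg/kg and Δp in Pa (1 kg/m² of water = 1 mm).
Layer 1013–720 hPa: Δp = 293 hPa = 29300 Pa, q̄ = 0.0044 kg/kg → 0.0044 × 29300 / 9.8 = 13.16 mm
Layer 720–550 hPa: Δp = 170 hPa = 17000 Pa, q̄ = 0.0021 kg/kg → 0.0021 × 17000 / 9.8 = 3.64 mm
Layer 550–250 hPa: Δp = 300 hPa = 30000 Pa, q̄ = 0.00043 kg/kg → 0.00043 × 30000 / 9.8 = 1.32 mm
PW = 13.16 + 3.64 + 1.32 = 18.12 ≈ 18.1 mm.

PW ≈ 18.1 mm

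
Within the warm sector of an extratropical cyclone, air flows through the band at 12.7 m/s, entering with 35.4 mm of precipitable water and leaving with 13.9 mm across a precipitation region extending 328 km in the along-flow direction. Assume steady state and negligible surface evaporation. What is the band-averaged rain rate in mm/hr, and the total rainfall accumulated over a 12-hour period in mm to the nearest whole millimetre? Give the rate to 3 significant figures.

Column moisture flux per unit crosswind length is F = V × PW.
Inflow: F_in = 12.7 × 35.4 = 449.58 mm·m/s
Outflow: F_out = 12.7 × 13.9 = 176.53 mm·m/s
Steady-state rate R = (F_in − F_out)/L = (449.58 − 176.53) / 328000 m = 8.325e-04 mm/s.
R = 8.325e-04 × 3600 = 3.00 mm/hr.
Over 12 h: total = 3.00 × 12 = 36 mm.

R ≈ 3.00 mm/hr; total ≈ 36 mm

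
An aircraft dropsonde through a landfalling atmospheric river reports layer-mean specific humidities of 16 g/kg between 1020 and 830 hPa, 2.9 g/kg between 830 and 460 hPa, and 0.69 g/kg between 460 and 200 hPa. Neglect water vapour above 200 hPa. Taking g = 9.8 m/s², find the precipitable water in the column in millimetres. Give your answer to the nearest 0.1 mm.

Precipitable water is the column-integrated vapour mass per unit area: PW = (1/g) Σ q̄ Δp, with q in kg/kg and Δp in Pa (1 kg/m² of water = 1 mm).
Layer 1020–830 hPa: Δp = 190 hPa = 19000 Pa, q̄ = 0.016 kg/kg → 0.016 × 19000 / 9.8 = 31.02 mm
Layer 830–460 hPa: Δp = 370 hPa = 37000 Pa, q̄ = 0.0029 kg/kg → 0.0029 × 37000 / 9.8 = 10.95 mm
Layer 460–200 hPa: Δp = 260 hPa = 26000 Pa, q̄ = 0.00069 kg/kg → 0.00069 × 26000 / 9.8 = 1.83 mm
PW = 31.02 + 10.95 + 1.83 = 43.80 ≈ 43.8 mm.

PW ≈ 43.8 mm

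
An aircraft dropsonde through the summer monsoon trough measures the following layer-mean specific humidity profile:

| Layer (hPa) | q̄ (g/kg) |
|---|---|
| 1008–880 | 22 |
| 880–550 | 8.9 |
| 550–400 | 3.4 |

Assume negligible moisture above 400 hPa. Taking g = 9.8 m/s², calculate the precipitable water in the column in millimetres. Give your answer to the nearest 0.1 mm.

Precipitable water is the column-integrated vapour mass per unit area: PW = (1/g) Σ q̄ Δp, with q in kg/kg and Δp in Pa (1 kg/m² of water = 1 mm).
Layer 1008–880 hPa: Δp = 128 hPa = 12800 Pa, q̄ = 0.022 kg/kg → 0.022 × 12800 / 9.8 = 28.73 mm
Layer 880–550 hPa: Δp = 330 hPa = 33000 Pa, q̄ = 0.0089 kg/kg → 0.0089 × 33000 / 9.8 = 29.97 mm
Layer 550–400 hPa: Δp = 150 hPa = 15000 Pa, q̄ = 0.0034 kg/kg → 0.0034 × 15000 / 9.8 = 5.20 mm
PW = 28.73 + 29.97 + 5.20 = 63.90 ≈ 63.9 mm.

PW ≈ 63.9 mm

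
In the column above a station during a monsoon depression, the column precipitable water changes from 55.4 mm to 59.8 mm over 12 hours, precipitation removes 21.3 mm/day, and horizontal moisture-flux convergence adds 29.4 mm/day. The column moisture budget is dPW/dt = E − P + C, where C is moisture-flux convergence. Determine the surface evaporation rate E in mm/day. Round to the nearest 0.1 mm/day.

E ≈ 0.7 mm/day

dPW/dt = (59.8 − 55.4) mm / (12/24 day) = +8.800 mm/day.
E = dPW/dt + P − C = (+8.800) + 21.3 − (29.4) = 0.7 mm/day.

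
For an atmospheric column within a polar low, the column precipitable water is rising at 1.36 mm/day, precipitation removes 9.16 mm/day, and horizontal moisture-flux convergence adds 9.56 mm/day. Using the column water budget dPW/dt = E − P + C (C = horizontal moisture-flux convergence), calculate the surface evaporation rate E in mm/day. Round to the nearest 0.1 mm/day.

E ≈ 1.0 mm/day

dPW/dt = +1.36 mm/day.
E = dPW/dt + P − C = (+1.36) + 9.16 − (9.56) = 1.0 mm/day.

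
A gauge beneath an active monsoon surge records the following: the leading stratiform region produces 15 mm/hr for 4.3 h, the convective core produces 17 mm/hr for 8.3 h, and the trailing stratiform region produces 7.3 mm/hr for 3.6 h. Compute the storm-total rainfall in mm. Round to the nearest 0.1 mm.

total ≈ 231.9 mm

Total = Σ Rᵢ Δtᵢ = 15 × 4.3 + 17 × 8.3 + 7.3 × 3.6
      = 64.5 + 141.1 + 26.28 = 231.9 mm.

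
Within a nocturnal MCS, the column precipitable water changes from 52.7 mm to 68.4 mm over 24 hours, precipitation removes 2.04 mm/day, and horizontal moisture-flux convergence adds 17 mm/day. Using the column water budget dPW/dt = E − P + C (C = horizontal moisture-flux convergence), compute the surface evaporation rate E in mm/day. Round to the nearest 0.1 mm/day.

dPW/dt = (68.4 − 52.7) mm / (24/24 day) = +15.700 mm/day.
E = dPW/dt + P − C = (+15.700) + 2.04 − (17) = 0.7 mm/day.

E ≈ 0.7 mm/day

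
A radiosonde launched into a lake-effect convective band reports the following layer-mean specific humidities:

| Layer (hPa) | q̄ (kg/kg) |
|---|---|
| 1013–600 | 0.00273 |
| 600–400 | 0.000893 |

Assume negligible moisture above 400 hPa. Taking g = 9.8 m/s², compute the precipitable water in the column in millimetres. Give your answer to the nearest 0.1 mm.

PW ≈ 13.3 mm

Precipitable water is the column-integrated vapour mass per unit area: PW = (1/g) Σ q̄ Δp, with q in kg/kg and Δp in Pa (1 kg/m² of water = 1 mm).
Layer 1013–600 hPa: Δp = 413 hPa = 41300 Pa, q̄ = 0.00273 kg/kg → 0.00273 × 41300 / 9.8 = 11.51 mm
Layer 600–400 hPa: Δp = 200 hPa = 20000 Pa, q̄ = 0.000893 kg/kg → 0.000893 × 20000 / 9.8 = 1.82 mm
PW = 11.51 + 1.82 = 13.33 ≈ 13.3 mm.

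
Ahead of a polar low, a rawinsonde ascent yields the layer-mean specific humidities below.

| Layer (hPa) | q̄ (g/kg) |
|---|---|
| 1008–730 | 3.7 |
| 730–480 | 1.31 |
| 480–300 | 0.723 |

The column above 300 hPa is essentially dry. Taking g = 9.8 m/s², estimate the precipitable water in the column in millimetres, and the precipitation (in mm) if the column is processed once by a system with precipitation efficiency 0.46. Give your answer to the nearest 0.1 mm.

Precipitable water is the column-integrated vapour mass per unit area: PW = (1/g) Σ q̄ Δp, with q in kg/kg and Δp in Pa (1 kg/m² of water = 1 mm).
Layer 1008–730 hPa: Δp = 278 hPa = 27800 Pa, q̄ = 0.0037 kg/kg → 0.0037 × 27800 / 9.8 = 10.50 mm
Layer 730–480 hPa: Δp = 250 hPa = 25000 Pa, q̄ = 0.00131 kg/kg → 0.00131 × 25000 / 9.8 = 3.34 mm
Layer 480–300 hPa: Δp = 180 hPa = 18000 Pa, q̄ = 0.000723 kg/kg → 0.000723 × 18000 / 9.8 = 1.33 mm
PW = 10.50 + 3.34 + 1.33 = 15.17 ≈ 15.2 mm.
Precipitation = ε × PW = 0.46 × 15.2 = 7.0 mm.

PW ≈ 15.2 mm; precipitation ≈ 7.0 mm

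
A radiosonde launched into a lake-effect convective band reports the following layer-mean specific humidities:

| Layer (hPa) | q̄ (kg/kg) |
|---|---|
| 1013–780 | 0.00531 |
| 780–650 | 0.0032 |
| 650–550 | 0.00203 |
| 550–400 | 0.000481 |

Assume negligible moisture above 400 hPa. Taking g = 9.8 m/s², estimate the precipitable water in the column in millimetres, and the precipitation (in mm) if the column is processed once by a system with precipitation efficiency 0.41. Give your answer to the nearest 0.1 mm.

Precipitable water is the column-integrated vapour mass per unit area: PW = (1/g) Σ q̄ Δp, with q in kg/kg and Δp in Pa (1 kg/m² of water = 1 mm).
Layer 1013–780 hPa: Δp = 233 hPa = 23300 Pa, q̄ = 0.00531 kg/kg → 0.00531 × 23300 / 9.8 = 12.62 mm
Layer 780–650 hPa: Δp = 130 hPa = 13000 Pa, q̄ = 0.0032 kg/kg → 0.0032 × 13000 / 9.8 = 4.24 mm
Layer 650–550 hPa: Δp = 100 hPa = 10000 Pa, q̄ = 0.00203 kg/kg → 0.00203 × 10000 / 9.8 = 2.07 mm
Layer 550–400 hPa: Δp = 150 hPa = 15000 Pa, q̄ = 0.000481 kg/kg → 0.000481 × 15000 / 9.8 = 0.74 mm
PW = 12.62 + 4.24 + 2.07 + 0.74 = 19.67 ≈ 19.7 mm.
Precipitation = ε × PW = 0.41 × 19.7 = 8.1 mm.

PW ≈ 19.7 mm; precipitation ≈ 8.1 mm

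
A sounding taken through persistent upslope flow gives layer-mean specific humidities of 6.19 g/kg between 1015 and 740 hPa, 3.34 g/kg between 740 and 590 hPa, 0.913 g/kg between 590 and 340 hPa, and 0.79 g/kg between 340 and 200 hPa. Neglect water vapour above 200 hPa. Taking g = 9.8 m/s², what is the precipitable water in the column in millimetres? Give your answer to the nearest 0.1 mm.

PW ≈ 25.9 mm

Precipitable water is the column-integrated vapour mass per unit area: PW = (1/g) Σ q̄ Δp, with q in kg/kg and Δp in Pa (1 kg/m² of water = 1 mm).
Layer 1015–740 hPa: Δp = 275 hPa = 27500 Pa, q̄ = 0.00619 kg/kg → 0.00619 × 27500 / 9.8 = 17.37 mm
Layer 740–590 hPa: Δp = 150 hPa = 15000 Pa, q̄ = 0.00334 kg/kg → 0.00334 × 15000 / 9.8 = 5.11 mm
Layer 590–340 hPa: Δp = 250 hPa = 25000 Pa, q̄ = 0.000913 kg/kg → 0.000913 × 25000 / 9.8 = 2.33 mm
Layer 340–200 hPa: Δp = 140 hPa = 14000 Pa, q̄ = 0.00079 kg/kg → 0.00079 × 14000 / 9.8 = 1.13 mm
PW = 17.37 + 5.11 + 2.33 + 1.13 = 25.94 ≈ 25.9 mm.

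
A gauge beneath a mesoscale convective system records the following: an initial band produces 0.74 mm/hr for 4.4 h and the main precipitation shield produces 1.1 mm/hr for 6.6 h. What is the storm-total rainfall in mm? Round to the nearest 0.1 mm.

Total = Σ Rᵢ Δtᵢ = 0.74 × 4.4 + 1.1 × 6.6
      = 3.256 + 7.26 = 10.5 mm.

total ≈ 10.5 mm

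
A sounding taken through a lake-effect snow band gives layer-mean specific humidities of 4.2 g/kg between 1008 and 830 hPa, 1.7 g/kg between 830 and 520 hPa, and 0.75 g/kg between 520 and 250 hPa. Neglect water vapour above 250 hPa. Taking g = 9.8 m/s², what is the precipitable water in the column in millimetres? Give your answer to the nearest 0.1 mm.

PW ≈ 15.1 mm

Precipitable water is the column-integrated vapour mass per unit area: PW = (1/g) Σ q̄ Δp, with q in kg/kg and Δp in Pa (1 kg/m² of water = 1 mm).
Layer 1008–830 hPa: Δp = 178 hPa = 17800 Pa, q̄ = 0.0042 kg/kg → 0.0042 × 17800 / 9.8 = 7.63 mm
Layer 830–520 hPa: Δp = 310 hPa = 31000 Pa, q̄ = 0.0017 kg/kg → 0.0017 × 31000 / 9.8 = 5.38 mm
Layer 520–250 hPa: Δp = 270 hPa = 27000 Pa, q̄ = 0.00075 kg/kg → 0.00075 × 27000 / 9.8 = 2.07 mm
PW = 7.63 + 5.38 + 2.07 = 15.08 ≈ 15.1 mm.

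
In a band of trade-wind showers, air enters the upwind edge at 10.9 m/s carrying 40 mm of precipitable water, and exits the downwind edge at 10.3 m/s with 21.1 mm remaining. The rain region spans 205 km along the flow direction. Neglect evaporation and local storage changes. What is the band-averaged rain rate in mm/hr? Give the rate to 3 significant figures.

R ≈ 3.84 mm/hr

Column moisture flux per unit crosswind length is F = V × PW.
Inflow: F_in = 10.9 × 40 = 436 mm·m/s
Outflow: F_out = 10.3 × 21.1 = 217.33 mm·m/s
Steady-state rate R = (F_in − F_out)/L = (436 − 217.33) / 205000 m = 1.067e-03 mm/s.
R = 1.067e-03 × 3600 = 3.84 mm/hr.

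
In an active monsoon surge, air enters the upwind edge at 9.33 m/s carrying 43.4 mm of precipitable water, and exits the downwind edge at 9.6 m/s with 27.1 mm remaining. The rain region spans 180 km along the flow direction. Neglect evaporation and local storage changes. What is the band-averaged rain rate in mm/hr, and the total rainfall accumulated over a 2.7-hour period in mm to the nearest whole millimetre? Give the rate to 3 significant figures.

R ≈ 2.90 mm/hr; total ≈ 8 mm

Column moisture flux per unit crosswind length is F = V × PW.
Inflow: F_in = 9.33 × 43.4 = 404.922 mm·m/s
Outflow: F_out = 9.6 × 27.1 = 260.16 mm·m/s
Steady-state rate R = (F_in − F_out)/L = (404.922 − 260.16) / 180000 m = 8.042e-04 mm/s.
R = 8.042e-04 × 3600 = 2.90 mm/hr.
Over 2.7 h: total = 2.90 × 2.7 = 7.83 ≈ 8 mm.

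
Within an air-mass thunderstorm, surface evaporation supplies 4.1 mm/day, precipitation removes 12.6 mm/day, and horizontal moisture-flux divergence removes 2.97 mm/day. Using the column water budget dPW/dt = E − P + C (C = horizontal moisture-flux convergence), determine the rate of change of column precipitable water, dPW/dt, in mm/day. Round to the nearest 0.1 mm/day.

dPW/dt ≈ -11.5 mm/day

dPW/dt = E − P + C = 4.1 − 12.6 + (-2.97) = -11.5 mm/day.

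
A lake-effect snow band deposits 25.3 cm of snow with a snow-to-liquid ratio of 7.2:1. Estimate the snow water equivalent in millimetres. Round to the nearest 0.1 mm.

SWE = snow depth / ratio = 25.3 cm / 7.2 = 3.514 cm = 35.1 mm.

SWE ≈ 35.1 mm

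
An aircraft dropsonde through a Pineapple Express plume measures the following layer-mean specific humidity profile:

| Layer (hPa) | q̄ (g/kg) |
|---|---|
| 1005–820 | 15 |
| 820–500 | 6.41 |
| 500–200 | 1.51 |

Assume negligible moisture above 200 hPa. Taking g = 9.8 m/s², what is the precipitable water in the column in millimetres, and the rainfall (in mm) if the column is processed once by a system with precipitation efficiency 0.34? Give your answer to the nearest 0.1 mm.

PW ≈ 53.9 mm; rainfall ≈ 18.3 mm

Precipitable water is the column-integrated vapour mass per unit area: PW = (1/g) Σ q̄ Δp, with q in kg/kg and Δp in Pa (1 kg/m² of water = 1 mm).
Layer 1005–820 hPa: Δp = 185 hPa = 18500 Pa, q̄ = 0.015 kg/kg → 0.015 × 18500 / 9.8 = 28.32 mm
Layer 820–500 hPa: Δp = 320 hPa = 32000 Pa, q̄ = 0.00641 kg/kg → 0.00641 × 32000 / 9.8 = 20.93 mm
Layer 500–200 hPa: Δp = 300 hPa = 30000 Pa, q̄ = 0.00151 kg/kg → 0.00151 × 30000 / 9.8 = 4.62 mm
PW = 28.32 + 20.93 + 4.62 = 53.87 ≈ 53.9 mm.
Rainfall = ε × PW = 0.34 × 53.9 = 18.3 mm.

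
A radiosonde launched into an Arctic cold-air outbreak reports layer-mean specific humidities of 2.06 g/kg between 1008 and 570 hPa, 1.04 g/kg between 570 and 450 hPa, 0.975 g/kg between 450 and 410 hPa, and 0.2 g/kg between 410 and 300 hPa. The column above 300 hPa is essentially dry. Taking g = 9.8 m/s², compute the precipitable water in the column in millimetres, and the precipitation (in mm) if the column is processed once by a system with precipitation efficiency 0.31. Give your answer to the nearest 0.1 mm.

PW ≈ 11.1 mm; precipitation ≈ 3.4 mm

Precipitable water is the column-integrated vapour mass per unit area: PW = (1/g) Σ q̄ Δp, with q in kg/kg and Δp in Pa (1 kg/m² of water = 1 mm).
Layer 1008–570 hPa: Δp = 438 hPa = 43800 Pa, q̄ = 0.00206 kg/kg → 0.00206 × 43800 / 9.8 = 9.21 mm
Layer 570–450 hPa: Δp = 120 hPa = 12000 Pa, q̄ = 0.00104 kg/kg → 0.00104 × 12000 / 9.8 = 1.27 mm
Layer 450–410 hPa: Δp = 40 hPa = 4000 Pa, q̄ = 0.000975 kg/kg → 0.000975 × 4000 / 9.8 = 0.40 mm
Layer 410–300 hPa: Δp = 110 hPa = 11000 Pa, q̄ = 0.0002 kg/kg → 0.0002 × 11000 / 9.8 = 0.22 mm
PW = 9.21 + 1.27 + 0.40 + 0.22 = 11.10 ≈ 11.1 mm.
Precipitation = ε × PW = 0.31 × 11.1 = 3.4 mm.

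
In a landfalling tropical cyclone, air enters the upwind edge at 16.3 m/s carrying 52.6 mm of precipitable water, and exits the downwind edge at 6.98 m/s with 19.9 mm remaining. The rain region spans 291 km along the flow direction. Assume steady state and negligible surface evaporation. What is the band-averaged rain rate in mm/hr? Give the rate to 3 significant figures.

Column moisture flux per unit crosswind length is F = V × PW.
Inflow: F_in = 16.3 × 52.6 = 857.38 mm·m/s
Outflow: F_out = 6.98 × 19.9 = 138.902 mm·m/s
Steady-state rate R = (F_in − F_out)/L = (857.38 − 138.902) / 291000 m = 2.469e-03 mm/s.
R = 2.469e-03 × 3600 = 8.89 mm/hr.

R ≈ 8.89 mm/hr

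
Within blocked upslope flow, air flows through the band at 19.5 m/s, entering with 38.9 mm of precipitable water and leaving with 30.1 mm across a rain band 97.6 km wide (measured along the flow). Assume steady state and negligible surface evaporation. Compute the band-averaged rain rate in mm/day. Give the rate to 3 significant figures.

R ≈ 152 mm/day

Column moisture flux per unit crosswind length is F = V × PW.
Inflow: F_in = 19.5 × 38.9 = 758.55 mm·m/s
Outflow: F_out = 19.5 × 30.1 = 586.95 mm·m/s
Steady-state rate R = (F_in − F_out)/L = (758.55 − 586.95) / 97600 m = 1.758e-03 mm/s.
R = 1.758e-03 × 3600 × 24 = 152 mm/day.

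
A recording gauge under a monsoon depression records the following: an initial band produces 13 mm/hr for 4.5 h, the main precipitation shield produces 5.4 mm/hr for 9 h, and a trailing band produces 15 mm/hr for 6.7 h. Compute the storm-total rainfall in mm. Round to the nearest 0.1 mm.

Total = Σ Rᵢ Δtᵢ = 13 × 4.5 + 5.4 × 9 + 15 × 6.7
      = 58.5 + 48.6 + 100.5 = 207.6 mm.

total ≈ 207.6 mm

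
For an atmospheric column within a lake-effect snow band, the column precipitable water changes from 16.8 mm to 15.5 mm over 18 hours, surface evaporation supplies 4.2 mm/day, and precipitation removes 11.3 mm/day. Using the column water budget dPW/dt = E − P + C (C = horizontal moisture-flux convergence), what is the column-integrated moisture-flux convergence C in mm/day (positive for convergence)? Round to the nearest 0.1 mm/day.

dPW/dt = (15.5 − 16.8) mm / (18/24 day) = -1.733 mm/day.
C = dPW/dt − E + P = (-1.733) − 4.2 + 11.3 = 5.4 mm/day.

C ≈ 5.4 mm/day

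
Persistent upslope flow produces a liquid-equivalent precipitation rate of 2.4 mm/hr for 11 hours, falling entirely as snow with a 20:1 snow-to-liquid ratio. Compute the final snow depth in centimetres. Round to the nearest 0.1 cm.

snow depth ≈ 52.8 cm

Liquid-equivalent depth = 2.4 × 11 = 26.4 mm.
Snow depth = 26.4 mm × 20 = 528 mm = 52.8 cm.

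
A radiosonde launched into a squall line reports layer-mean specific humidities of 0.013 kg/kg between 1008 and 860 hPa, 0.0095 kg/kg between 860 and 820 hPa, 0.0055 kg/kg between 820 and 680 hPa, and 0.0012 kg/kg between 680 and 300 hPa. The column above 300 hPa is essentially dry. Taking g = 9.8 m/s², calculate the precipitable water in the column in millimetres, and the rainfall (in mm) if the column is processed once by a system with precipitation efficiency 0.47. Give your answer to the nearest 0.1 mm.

Precipitable water is the column-integrated vapour mass per unit area: PW = (1/g) Σ q̄ Δp, with q in kg/kg and Δp in Pa (1 kg/m² of water = 1 mm).
Layer 1008–860 hPa: Δp = 148 hPa = 14800 Pa, q̄ = 0.013 kg/kg → 0.013 × 14800 / 9.8 = 19.63 mm
Layer 860–820 hPa: Δp = 40 hPa = 4000 Pa, q̄ = 0.0095 kg/kg → 0.0095 × 4000 / 9.8 = 3.88 mm
Layer 820–680 hPa: Δp = 140 hPa = 14000 Pa, q̄ = 0.0055 kg/kg → 0.0055 × 14000 / 9.8 = 7.86 mm
Layer 680–300 hPa: Δp = 380 hPa = 38000 Pa, q̄ = 0.0012 kg/kg → 0.0012 × 38000 / 9.8 = 4.65 mm
PW = 19.63 + 3.88 + 7.86 + 4.65 = 36.02 ≈ 36.0 mm.
Rainfall = ε × PW = 0.47 × 36.0 = 16.9 mm.

PW ≈ 36.0 mm; rainfall ≈ 16.9 mm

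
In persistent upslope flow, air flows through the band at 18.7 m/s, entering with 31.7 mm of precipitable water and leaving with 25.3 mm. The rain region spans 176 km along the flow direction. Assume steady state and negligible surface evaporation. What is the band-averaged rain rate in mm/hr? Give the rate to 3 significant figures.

R ≈ 2.45 mm/hr

Column moisture flux per unit crosswind length is F = V × PW.
Inflow: F_in = 18.7 × 31.7 = 592.79 mm·m/s
Outflow: F_out = 18.7 × 25.3 = 473.11 mm·m/s
Steady-state rate R = (F_in − F_out)/L = (592.79 − 473.11) / 176000 m = 6.800e-04 mm/s.
R = 6.800e-04 × 3600 = 2.45 mm/hr.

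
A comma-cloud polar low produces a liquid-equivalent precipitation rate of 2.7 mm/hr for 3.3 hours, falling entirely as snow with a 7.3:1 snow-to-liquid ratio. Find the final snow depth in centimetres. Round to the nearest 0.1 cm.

Liquid-equivalent depth = 2.7 × 3.3 = 8.91 mm.
Snow depth = 8.91 mm × 7.3 = 65.043 mm = 6.5 cm.

snow depth ≈ 6.5 cm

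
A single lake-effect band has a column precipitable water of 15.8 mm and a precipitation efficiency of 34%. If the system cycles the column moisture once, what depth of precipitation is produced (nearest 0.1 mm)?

Precipitation = ε × PW = 0.34 × 15.8 = 5.4 mm.

precipitation ≈ 5.4 mm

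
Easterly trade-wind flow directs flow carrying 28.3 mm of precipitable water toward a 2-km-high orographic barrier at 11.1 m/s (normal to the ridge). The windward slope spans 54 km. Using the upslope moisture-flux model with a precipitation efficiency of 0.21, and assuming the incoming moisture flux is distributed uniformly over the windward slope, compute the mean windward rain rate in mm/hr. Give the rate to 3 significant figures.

R ≈ 4.40 mm/hr

Incoming column moisture flux per unit ridge length: F = V × PW = 11.1 × 28.3 = 314.13 mm·m/s.
Spread over the 54 km slope with efficiency ε = 0.21: R = ε·F/W = 0.21 × 314.13 / 54000 m = 1.222e-03 mm/s.
R = 1.222e-03 × 3600 = 4.40 mm/hr.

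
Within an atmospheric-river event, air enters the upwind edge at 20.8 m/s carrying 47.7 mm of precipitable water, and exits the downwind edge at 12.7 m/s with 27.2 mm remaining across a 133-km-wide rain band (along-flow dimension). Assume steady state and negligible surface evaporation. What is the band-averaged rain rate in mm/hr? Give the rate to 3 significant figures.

R ≈ 17.5 mm/hr

Column moisture flux per unit crosswind length is F = V × PW.
Inflow: F_in = 20.8 × 47.7 = 992.16 mm·m/s
Outflow: F_out = 12.7 × 27.2 = 345.44 mm·m/s
Steady-state rate R = (F_in − F_out)/L = (992.16 − 345.44) / 133000 m = 4.863e-03 mm/s.
R = 4.863e-03 × 3600 = 17.5 mm/hr.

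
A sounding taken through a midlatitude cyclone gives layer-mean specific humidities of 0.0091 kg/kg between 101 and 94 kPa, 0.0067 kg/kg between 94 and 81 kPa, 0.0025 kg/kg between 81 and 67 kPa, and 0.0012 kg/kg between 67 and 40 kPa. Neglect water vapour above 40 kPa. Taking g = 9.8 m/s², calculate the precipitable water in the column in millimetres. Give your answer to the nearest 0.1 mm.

PW ≈ 22.3 mm

Precipitable water is the column-integrated vapour mass per unit area: PW = (1/g) Σ q̄ Δp, with q in kg/kg and Δp in Pa (1 kg/m² of water = 1 mm).
Layer 101–94 kPa: Δp = 70 hPa = 7000 Pa, q̄ = 0.0091 kg/kg → 0.0091 × 7000 / 9.8 = 6.50 mm
Layer 94–81 kPa: Δp = 130 hPa = 13000 Pa, q̄ = 0.0067 kg/kg → 0.0067 × 13000 / 9.8 = 8.89 mm
Layer 81–67 kPa: Δp = 140 hPa = 14000 Pa, q̄ = 0.0025 kg/kg → 0.0025 × 14000 / 9.8 = 3.57 mm
Layer 67–40 kPa: Δp = 270 hPa = 27000 Pa, q̄ = 0.0012 kg/kg → 0.0012 × 27000 / 9.8 = 3.31 mm
PW = 6.50 + 8.89 + 3.57 + 3.31 = 22.27 ≈ 22.3 mm.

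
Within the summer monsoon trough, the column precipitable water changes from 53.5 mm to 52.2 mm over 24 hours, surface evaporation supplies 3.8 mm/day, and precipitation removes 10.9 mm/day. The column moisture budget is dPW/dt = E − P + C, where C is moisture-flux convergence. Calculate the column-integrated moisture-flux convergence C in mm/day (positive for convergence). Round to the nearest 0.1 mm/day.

dPW/dt = (52.2 − 53.5) mm / (24/24 day) = -1.300 mm/day.
C = dPW/dt − E + P = (-1.300) − 3.8 + 10.9 = 5.8 mm/day.

C ≈ 5.8 mm/day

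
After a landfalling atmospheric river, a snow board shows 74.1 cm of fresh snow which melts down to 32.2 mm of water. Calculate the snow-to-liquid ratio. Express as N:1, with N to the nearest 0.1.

Ratio = snow depth / SWE = 741 mm / 32.2 mm = 23.0, i.e. 23.0:1.

ratio ≈ 23.0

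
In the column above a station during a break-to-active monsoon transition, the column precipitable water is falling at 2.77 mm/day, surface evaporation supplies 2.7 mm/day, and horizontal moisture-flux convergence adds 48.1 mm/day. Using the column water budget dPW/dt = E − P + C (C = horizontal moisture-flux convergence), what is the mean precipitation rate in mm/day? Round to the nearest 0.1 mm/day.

dPW/dt = -2.77 mm/day.
P = E + C − dPW/dt = 2.7 + (48.1) − (-2.77) = 53.6 mm/day.

P ≈ 53.6 mm/day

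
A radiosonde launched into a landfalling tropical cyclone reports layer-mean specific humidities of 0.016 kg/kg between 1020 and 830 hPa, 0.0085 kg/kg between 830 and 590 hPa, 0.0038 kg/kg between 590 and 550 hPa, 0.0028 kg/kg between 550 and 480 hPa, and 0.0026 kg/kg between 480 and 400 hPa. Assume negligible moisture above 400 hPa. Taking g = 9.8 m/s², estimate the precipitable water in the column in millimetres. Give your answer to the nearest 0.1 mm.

Precipitable water is the column-integrated vapour mass per unit area: PW = (1/g) Σ q̄ Δp, with q in kg/kg and Δp in Pa (1 kg/m² of water = 1 mm).
Layer 1020–830 hPa: Δp = 190 hPa = 19000 Pa, q̄ = 0.016 kg/kg → 0.016 × 19000 / 9.8 = 31.02 mm
Layer 830–590 hPa: Δp = 240 hPa = 24000 Pa, q̄ = 0.0085 kg/kg → 0.0085 × 24000 / 9.8 = 20.82 mm
Layer 590–550 hPa: Δp = 40 hPa = 4000 Pa, q̄ = 0.0038 kg/kg → 0.0038 × 4000 / 9.8 = 1.55 mm
Layer 550–480 hPa: Δp = 70 hPa = 7000 Pa, q̄ = 0.0028 kg/kg → 0.0028 × 7000 / 9.8 = 2.00 mm
Layer 480–400 hPa: Δp = 80 hPa = 8000 Pa, q̄ = 0.0026 kg/kg → 0.0026 × 8000 / 9.8 = 2.12 mm
PW = 31.02 + 20.82 + 1.55 + 2.00 + 2.12 = 57.51 ≈ 57.5 mm.

PW ≈ 57.5 mm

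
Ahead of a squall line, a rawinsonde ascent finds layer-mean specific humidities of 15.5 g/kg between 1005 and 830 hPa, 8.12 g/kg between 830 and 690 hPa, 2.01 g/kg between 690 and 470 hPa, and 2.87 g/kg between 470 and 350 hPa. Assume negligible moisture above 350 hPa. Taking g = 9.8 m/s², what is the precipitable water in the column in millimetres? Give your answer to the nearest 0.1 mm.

PW ≈ 47.3 mm

Precipitable water is the column-integrated vapour mass per unit area: PW = (1/g) Σ q̄ Δp, with q in kg/kg and Δp in Pa (1 kg/m² of water = 1 mm).
Layer 1005–830 hPa: Δp = 175 hPa = 17500 Pa, q̄ = 0.0155 kg/kg → 0.0155 × 17500 / 9.8 = 27.68 mm
Layer 830–690 hPa: Δp = 140 hPa = 14000 Pa, q̄ = 0.00812 kg/kg → 0.00812 × 14000 / 9.8 = 11.60 mm
Layer 690–470 hPa: Δp = 220 hPa = 22000 Pa, q̄ = 0.00201 kg/kg → 0.00201 × 22000 / 9.8 = 4.51 mm
Layer 470–350 hPa: Δp = 120 hPa = 12000 Pa, q̄ = 0.00287 kg/kg → 0.00287 × 12000 / 9.8 = 3.51 mm
PW = 27.68 + 11.60 + 4.51 + 3.51 = 47.30 ≈ 47.3 mm.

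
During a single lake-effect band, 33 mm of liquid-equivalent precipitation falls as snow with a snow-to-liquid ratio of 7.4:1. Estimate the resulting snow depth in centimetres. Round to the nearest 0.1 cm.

Snow depth = liquid × ratio = 33 mm × 7.4 = 244.2 mm = 24.4 cm.

snow depth ≈ 24.4 cm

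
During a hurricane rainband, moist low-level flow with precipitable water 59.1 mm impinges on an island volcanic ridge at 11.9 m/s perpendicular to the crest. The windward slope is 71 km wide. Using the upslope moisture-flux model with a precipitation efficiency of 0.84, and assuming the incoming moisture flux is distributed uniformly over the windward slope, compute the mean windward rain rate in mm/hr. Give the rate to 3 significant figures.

R ≈ 30.0 mm/hr

Incoming column moisture flux per unit ridge length: F = V × PW = 11.9 × 59.1 = 703.29 mm·m/s.
Spread over the 71 km slope with efficiency ε = 0.84: R = ε·F/W = 0.84 × 703.29 / 71000 m = 8.321e-03 mm/s.
R = 8.321e-03 × 3600 = 30.0 mm/hr.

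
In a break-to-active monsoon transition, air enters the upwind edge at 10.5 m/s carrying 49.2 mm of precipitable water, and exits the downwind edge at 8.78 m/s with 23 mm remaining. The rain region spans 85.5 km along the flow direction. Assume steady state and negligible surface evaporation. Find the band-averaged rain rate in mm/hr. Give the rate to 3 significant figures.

R ≈ 13.2 mm/hr

Column moisture flux per unit crosswind length is F = V × PW.
Inflow: F_in = 10.5 × 49.2 = 516.6 mm·m/s
Outflow: F_out = 8.78 × 23 = 201.94 mm·m/s
Steady-state rate R = (F_in − F_out)/L = (516.6 − 201.94) / 85500 m = 3.680e-03 mm/s.
R = 3.680e-03 × 3600 = 13.2 mm/hr.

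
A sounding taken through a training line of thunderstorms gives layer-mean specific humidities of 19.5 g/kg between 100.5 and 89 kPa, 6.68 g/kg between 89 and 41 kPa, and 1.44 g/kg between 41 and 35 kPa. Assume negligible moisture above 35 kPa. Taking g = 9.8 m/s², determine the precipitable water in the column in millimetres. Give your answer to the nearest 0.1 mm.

Precipitable water is the column-integrated vapour mass per unit area: PW = (1/g) Σ q̄ Δp, with q in kg/kg and Δp in Pa (1 kg/m² of water = 1 mm).
Layer 100.5–89 kPa: Δp = 115 hPa = 11500 Pa, q̄ = 0.0195 kg/kg → 0.0195 × 11500 / 9.8 = 22.88 mm
Layer 89–41 kPa: Δp = 480 hPa = 48000 Pa, q̄ = 0.00668 kg/kg → 0.00668 × 48000 / 9.8 = 32.72 mm
Layer 41–35 kPa: Δp = 60 hPa = 6000 Pa, q̄ = 0.00144 kg/kg → 0.00144 × 6000 / 9.8 = 0.88 mm
PW = 22.88 + 32.72 + 0.88 = 56.48 ≈ 56.5 mm.

PW ≈ 56.5 mm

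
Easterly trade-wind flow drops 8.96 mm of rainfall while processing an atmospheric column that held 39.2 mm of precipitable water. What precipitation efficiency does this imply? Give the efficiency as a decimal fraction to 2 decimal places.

ε = rainfall / PW = 8.96 / 39.2 = 0.23.

ε ≈ 0.23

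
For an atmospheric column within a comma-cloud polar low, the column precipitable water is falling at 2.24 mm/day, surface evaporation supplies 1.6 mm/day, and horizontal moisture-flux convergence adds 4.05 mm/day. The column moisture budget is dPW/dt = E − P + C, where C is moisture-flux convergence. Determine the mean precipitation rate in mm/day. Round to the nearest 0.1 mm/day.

P ≈ 7.9 mm/day

dPW/dt = -2.24 mm/day.
P = E + C − dPW/dt = 1.6 + (4.05) − (-2.24) = 7.9 mm/day.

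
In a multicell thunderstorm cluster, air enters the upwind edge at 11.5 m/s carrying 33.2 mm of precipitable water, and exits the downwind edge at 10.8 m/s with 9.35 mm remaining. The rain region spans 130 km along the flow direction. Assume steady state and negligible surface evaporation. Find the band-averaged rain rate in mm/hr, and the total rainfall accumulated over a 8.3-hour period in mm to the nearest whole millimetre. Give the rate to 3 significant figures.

R ≈ 7.78 mm/hr; total ≈ 65 mm

Column moisture flux per unit crosswind length is F = V × PW.
Inflow: F_in = 11.5 × 33.2 = 381.8 mm·m/s
Outflow: F_out = 10.8 × 9.35 = 100.98 mm·m/s
Steady-state rate R = (F_in − F_out)/L = (381.8 − 100.98) / 130000 m = 2.160e-03 mm/s.
R = 2.160e-03 × 3600 = 7.78 mm/hr.
Over 8.3 h: total = 7.78 × 8.3 = 64.574 ≈ 65 mm.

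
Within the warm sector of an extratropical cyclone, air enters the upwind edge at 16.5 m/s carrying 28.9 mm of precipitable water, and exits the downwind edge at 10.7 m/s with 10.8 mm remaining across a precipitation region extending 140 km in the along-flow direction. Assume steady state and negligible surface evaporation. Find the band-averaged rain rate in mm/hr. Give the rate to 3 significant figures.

Column moisture flux per unit crosswind length is F = V × PW.
Inflow: F_in = 16.5 × 28.9 = 476.85 mm·m/s
Outflow: F_out = 10.7 × 10.8 = 115.56 mm·m/s
Steady-state rate R = (F_in − F_out)/L = (476.85 − 115.56) / 140000 m = 2.581e-03 mm/s.
R = 2.581e-03 × 3600 = 9.29 mm/hr.

R ≈ 9.29 mm/hr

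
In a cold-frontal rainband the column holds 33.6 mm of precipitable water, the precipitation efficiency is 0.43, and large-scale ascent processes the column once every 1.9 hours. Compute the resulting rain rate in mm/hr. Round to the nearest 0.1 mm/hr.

Each overturning extracts ε × PW = 0.43 × 33.6 = 14.448 mm.
Rate = ε·PW / τ = 14.448 / 1.9 h = 7.6 mm/hr.

R ≈ 7.6 mm/hr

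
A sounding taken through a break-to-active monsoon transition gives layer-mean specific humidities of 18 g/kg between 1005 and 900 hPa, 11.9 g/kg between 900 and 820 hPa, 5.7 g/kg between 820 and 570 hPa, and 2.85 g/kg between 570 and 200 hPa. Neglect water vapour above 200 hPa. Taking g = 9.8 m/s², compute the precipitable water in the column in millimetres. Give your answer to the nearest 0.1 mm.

PW ≈ 54.3 mm

Precipitable water is the column-integrated vapour mass per unit area: PW = (1/g) Σ q̄ Δp, with q in kg/kg and Δp in Pa (1 kg/m² of water = 1 mm).
Layer 1005–900 hPa: Δp = 105 hPa = 10500 Pa, q̄ = 0.018 kg/kg → 0.018 × 10500 / 9.8 = 19.29 mm
Layer 900–820 hPa: Δp = 80 hPa = 8000 Pa, q̄ = 0.0119 kg/kg → 0.0119 × 8000 / 9.8 = 9.71 mm
Layer 820–570 hPa: Δp = 250 hPa = 25000 Pa, q̄ = 0.0057 kg/kg → 0.0057 × 25000 / 9.8 = 14.54 mm
Layer 570–200 hPa: Δp = 370 hPa = 37000 Pa, q̄ = 0.00285 kg/kg → 0.00285 × 37000 / 9.8 = 10.76 mm
PW = 19.29 + 9.71 + 14.54 + 10.76 = 54.30 ≈ 54.3 mm.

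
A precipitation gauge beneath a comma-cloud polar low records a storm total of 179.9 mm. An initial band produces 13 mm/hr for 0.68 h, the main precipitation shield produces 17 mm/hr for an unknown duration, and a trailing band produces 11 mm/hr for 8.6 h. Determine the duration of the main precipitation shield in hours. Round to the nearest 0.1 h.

Known phases: 13 × 0.68 + 11 × 8.6 = 8.84 + 94.6 = 103.44 mm.
Remaining depth = 179.9 − 103.44 = 76.46 mm.
Duration = 76.46 / 17 = 4.5 h.

duration ≈ 4.5 h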